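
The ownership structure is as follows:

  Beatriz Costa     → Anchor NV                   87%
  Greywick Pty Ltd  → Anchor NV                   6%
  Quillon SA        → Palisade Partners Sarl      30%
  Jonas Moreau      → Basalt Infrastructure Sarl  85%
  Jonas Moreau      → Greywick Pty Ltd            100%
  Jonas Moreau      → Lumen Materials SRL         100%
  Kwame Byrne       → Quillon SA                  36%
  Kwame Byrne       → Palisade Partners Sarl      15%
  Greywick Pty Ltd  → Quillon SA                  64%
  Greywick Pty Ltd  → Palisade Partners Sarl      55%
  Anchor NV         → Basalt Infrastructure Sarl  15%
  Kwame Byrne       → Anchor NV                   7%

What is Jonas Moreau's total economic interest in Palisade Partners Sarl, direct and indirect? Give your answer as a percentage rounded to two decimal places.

Jonas reaches Palisade along 2 paths.
Via Greywick: 100% × 55% = 55%.
Via Greywick → Quillon: 100% × 64% × 30% = 19.2%.
Total: 55% + 19.2% = 74.2%.
Rounded: 74.20%.

74.20%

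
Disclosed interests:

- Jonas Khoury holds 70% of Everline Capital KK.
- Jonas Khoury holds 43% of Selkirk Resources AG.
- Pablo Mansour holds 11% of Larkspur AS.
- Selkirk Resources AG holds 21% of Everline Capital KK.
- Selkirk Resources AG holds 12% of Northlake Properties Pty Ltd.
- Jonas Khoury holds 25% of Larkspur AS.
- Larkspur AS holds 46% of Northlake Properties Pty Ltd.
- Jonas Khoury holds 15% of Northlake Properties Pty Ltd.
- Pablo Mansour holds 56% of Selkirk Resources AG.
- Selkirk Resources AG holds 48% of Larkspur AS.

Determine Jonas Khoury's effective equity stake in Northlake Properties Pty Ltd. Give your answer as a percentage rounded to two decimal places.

41.15%

Jonas reaches Northlake along 4 paths.
Direct stake: 15% = 15%.
Via Selkirk: 43% × 12% = 5.16%.
Via Selkirk → Larkspur: 43% × 48% × 46% = 9.4944%.
Via Larkspur: 25% × 46% = 11.5%.
Total: 15% + 5.16% + 9.4944% + 11.5% = 41.1544%.
Rounded: 41.15%.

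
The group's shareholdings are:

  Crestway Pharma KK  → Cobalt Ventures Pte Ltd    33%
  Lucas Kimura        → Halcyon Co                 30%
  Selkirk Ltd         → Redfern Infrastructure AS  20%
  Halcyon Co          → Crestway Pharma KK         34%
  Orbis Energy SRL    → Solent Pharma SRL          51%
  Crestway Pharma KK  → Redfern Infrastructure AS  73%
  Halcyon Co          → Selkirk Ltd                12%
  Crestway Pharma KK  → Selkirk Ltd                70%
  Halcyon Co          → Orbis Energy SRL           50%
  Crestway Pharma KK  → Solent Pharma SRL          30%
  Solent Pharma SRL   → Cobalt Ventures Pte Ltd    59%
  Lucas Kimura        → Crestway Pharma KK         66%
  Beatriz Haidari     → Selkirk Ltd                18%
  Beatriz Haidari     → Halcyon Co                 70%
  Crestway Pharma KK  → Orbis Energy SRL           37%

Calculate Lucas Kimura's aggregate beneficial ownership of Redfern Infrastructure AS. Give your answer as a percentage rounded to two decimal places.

Lucas reaches Redfern along 5 paths.
Via Halcyon → Selkirk: 30% × 12% × 20% = 0.72%.
Via Crestway → Selkirk: 66% × 70% × 20% = 9.24%.
Via Halcyon → Crestway → Selkirk: 30% × 34% × 70% × 20% = 1.428%.
Via Crestway: 66% × 73% = 48.18%.
Via Halcyon → Crestway: 30% × 34% × 73% = 7.446%.
Total: 0.72% + 9.24% + 1.428% + 48.18% + 7.446% = 67.014%.
Rounded: 67.01%.

67.01%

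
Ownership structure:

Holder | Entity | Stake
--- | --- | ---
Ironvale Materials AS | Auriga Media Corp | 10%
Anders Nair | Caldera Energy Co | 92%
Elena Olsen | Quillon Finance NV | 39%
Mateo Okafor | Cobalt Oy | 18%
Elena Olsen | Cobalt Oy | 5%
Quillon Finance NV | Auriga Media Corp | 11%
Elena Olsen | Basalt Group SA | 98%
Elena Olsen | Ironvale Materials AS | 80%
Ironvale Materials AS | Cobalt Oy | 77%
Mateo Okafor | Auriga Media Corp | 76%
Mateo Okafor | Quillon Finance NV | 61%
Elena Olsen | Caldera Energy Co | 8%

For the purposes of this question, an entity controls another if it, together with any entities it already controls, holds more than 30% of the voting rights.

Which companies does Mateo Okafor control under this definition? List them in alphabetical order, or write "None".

Mateo holds 61% of Quillon, so Mateo controls Quillon.
Mateo and Quillon together hold 76% + 11% = 87% of Auriga, so Mateo controls Auriga.
No other company's threshold is met.

Auriga Media Corp, Quillon Finance NV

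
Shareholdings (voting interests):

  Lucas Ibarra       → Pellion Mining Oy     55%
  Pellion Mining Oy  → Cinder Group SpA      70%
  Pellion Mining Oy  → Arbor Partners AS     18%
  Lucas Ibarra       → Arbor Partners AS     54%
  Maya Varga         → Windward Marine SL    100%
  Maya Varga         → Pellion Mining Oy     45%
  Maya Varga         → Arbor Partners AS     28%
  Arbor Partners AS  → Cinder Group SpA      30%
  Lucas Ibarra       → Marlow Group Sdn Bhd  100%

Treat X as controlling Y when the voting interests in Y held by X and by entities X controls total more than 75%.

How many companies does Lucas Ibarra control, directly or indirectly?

1

Lucas holds 100% of Marlow, so Lucas controls Marlow.
No other company's threshold is met.
Lucas controls 1 company.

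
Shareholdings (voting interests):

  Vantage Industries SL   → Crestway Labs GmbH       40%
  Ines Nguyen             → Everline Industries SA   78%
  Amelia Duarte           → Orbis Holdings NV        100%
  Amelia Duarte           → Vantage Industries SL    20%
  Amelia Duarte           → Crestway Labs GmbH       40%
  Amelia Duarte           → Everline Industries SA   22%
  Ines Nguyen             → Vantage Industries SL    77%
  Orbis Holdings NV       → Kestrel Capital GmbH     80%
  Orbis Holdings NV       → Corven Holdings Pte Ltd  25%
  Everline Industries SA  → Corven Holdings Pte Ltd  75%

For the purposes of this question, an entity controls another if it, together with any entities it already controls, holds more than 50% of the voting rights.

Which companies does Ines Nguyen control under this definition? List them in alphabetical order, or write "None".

Corven Holdings Pte Ltd, Everline Industries SA, Vantage Industries SL

Ines holds 78% of Everline, so Ines controls Everline.
Ines holds 77% of Vantage, so Ines controls Vantage.
Everline holds 75% of Corven, so Ines controls Corven.
No other company's threshold is met.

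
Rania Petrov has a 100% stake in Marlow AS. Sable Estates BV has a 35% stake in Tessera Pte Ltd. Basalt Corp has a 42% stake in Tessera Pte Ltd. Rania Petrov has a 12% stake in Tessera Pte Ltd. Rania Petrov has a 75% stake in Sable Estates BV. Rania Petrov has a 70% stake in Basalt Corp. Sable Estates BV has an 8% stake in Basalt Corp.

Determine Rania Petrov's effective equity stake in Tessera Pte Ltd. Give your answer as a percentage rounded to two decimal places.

Rania reaches Tessera along 4 paths.
Via Sable: 75% × 35% = 26.25%.
Direct stake: 12% = 12%.
Via Sable → Basalt: 75% × 8% × 42% = 2.52%.
Via Basalt: 70% × 42% = 29.4%.
Total: 26.25% + 12% + 2.52% + 29.4% = 70.17%.

70.17%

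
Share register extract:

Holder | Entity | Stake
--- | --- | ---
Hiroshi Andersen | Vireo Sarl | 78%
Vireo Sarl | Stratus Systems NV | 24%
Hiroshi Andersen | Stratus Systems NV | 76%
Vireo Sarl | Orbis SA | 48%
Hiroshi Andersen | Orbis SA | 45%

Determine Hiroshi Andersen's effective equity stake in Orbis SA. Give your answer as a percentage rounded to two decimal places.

82.44%

Hiroshi reaches Orbis along 2 paths.
Via Vireo: 78% × 48% = 37.44%.
Direct stake: 45% = 45%.
Total: 37.44% + 45% = 82.44%.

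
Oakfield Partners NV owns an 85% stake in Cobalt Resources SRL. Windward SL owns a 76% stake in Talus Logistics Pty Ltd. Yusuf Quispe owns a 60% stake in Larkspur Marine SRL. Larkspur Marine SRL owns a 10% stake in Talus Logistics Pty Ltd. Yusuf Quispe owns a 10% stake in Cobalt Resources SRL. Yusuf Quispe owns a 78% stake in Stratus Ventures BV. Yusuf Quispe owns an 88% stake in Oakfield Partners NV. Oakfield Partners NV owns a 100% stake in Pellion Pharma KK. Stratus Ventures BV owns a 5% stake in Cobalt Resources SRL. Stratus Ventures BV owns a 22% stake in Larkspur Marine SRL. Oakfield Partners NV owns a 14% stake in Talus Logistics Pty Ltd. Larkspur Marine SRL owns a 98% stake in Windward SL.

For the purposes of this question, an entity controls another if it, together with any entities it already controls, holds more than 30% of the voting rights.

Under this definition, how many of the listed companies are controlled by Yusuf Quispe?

7

Yusuf holds 78% of Stratus, so Yusuf controls Stratus.
Yusuf holds 88% of Oakfield, so Yusuf controls Oakfield.
Yusuf and Stratus together hold 60% + 22% = 82% of Larkspur, so Yusuf controls Larkspur.
Oakfield and Stratus and Yusuf together hold 85% + 5% + 10% = 100% of Cobalt, so Yusuf controls Cobalt.
Larkspur holds 98% of Windward, so Yusuf controls Windward.
Larkspur and Windward and Oakfield together hold 10% + 76% + 14% = 100% of Talus, so Yusuf controls Talus.
Oakfield holds 100% of Pellion, so Yusuf controls Pellion.
Yusuf controls 7 companies.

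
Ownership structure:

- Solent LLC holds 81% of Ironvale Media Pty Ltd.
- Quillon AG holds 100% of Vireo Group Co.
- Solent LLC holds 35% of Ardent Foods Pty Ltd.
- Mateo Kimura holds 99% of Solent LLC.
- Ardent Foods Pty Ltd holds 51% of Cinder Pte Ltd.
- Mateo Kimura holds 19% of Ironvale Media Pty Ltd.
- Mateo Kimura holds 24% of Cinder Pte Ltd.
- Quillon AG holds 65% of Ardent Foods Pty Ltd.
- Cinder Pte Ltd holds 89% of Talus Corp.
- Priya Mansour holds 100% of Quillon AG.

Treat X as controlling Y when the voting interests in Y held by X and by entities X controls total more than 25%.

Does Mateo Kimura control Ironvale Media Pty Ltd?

Yes

Mateo holds 99% of Solent, so Mateo controls Solent.
Mateo and Solent together hold 19% + 81% = 100% of Ironvale, so Mateo controls Ironvale.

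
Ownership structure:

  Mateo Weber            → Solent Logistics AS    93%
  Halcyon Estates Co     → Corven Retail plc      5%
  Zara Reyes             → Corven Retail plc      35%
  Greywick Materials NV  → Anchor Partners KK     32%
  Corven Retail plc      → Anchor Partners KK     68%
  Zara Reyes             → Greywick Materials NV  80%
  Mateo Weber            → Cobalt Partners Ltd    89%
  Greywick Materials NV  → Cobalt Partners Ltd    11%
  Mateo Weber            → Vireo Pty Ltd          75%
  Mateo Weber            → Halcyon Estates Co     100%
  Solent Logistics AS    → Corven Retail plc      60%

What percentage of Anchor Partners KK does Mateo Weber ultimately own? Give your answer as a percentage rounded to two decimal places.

Mateo reaches Anchor along 2 paths.
Via Solent → Corven: 93% × 60% × 68% = 37.944%.
Via Halcyon → Corven: 100% × 5% × 68% = 3.4%.
Total: 37.944% + 3.4% = 41.344%.
Rounded: 41.34%.

41.34%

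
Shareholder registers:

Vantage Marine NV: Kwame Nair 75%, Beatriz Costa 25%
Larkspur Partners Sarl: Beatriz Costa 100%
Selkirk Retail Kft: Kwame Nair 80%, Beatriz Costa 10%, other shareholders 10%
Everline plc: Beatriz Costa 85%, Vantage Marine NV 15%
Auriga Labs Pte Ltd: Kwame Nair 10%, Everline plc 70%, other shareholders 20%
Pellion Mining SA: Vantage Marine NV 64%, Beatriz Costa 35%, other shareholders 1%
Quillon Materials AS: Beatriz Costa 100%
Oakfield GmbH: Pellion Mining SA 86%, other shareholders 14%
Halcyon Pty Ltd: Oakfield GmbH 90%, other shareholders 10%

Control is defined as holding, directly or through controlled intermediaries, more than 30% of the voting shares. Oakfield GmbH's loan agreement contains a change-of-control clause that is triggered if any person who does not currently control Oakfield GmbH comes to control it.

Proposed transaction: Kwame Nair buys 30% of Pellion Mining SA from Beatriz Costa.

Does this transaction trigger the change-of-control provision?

No

The purchase adds only to Kwame's holdings (Beatriz's stake shrinks), so Kwame is the only person who could newly come to control Oakfield.
Kwame holds 75% of Vantage, so Kwame controls Vantage.
Vantage holds 64% of Pellion, so Kwame controls Pellion.
Pellion holds 86% of Oakfield, so Kwame controls Oakfield.
So Kwame already controls Oakfield before the transaction.
After the purchase, Kwame holds 30% of Pellion directly, and Beatriz's stake falls to 5%.
Kwame controlled Oakfield already, so this is not a new person acquiring control; every other person's position is unchanged or reduced.
No new person acquires control, so the clause is not triggered.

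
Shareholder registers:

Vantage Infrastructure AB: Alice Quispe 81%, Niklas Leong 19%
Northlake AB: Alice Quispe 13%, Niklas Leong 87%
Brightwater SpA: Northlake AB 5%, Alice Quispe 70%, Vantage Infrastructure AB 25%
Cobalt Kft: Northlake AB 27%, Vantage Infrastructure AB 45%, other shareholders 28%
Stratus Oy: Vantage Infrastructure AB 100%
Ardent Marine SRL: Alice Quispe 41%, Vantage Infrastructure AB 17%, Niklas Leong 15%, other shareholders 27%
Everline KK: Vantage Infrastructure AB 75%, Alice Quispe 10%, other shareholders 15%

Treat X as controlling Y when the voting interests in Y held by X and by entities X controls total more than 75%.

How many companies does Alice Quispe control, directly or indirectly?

Alice holds 81% of Vantage, so Alice controls Vantage.
Alice and Vantage together hold 70% + 25% = 95% of Brightwater, so Alice controls Brightwater.
Vantage holds 100% of Stratus, so Alice controls Stratus.
Vantage and Alice together hold 75% + 10% = 85% of Everline, so Alice controls Everline.
No other company's threshold is met.
Alice controls 4 companies.

4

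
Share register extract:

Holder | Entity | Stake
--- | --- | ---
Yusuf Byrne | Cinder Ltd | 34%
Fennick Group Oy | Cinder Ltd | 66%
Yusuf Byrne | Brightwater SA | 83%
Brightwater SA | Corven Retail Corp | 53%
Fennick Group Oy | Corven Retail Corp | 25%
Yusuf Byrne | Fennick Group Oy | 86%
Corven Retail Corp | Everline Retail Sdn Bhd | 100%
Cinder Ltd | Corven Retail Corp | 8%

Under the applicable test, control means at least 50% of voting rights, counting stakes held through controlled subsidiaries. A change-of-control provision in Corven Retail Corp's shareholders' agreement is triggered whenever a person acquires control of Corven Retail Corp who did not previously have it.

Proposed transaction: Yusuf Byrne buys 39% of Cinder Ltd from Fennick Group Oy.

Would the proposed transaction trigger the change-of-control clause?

No

The purchase adds only to Yusuf's holdings (Fennick's stake shrinks), so Yusuf is the only person who could newly come to control Corven.
Yusuf holds 86% of Fennick, so Yusuf controls Fennick.
Yusuf holds 83% of Brightwater, so Yusuf controls Brightwater.
Yusuf and Fennick together hold 34% + 66% = 100% of Cinder, so Yusuf controls Cinder.
Brightwater and Fennick and Cinder together hold 53% + 25% + 8% = 86% of Corven, so Yusuf controls Corven.
So Yusuf already controls Corven before the transaction.
After the purchase, Yusuf's direct stake in Cinder rises to 34% + 39% = 73%, and Fennick's stake falls to 27%.
Yusuf controlled Corven already, so this is not a new person acquiring control; every other person's position is unchanged or reduced.
No new person acquires control, so the clause is not triggered.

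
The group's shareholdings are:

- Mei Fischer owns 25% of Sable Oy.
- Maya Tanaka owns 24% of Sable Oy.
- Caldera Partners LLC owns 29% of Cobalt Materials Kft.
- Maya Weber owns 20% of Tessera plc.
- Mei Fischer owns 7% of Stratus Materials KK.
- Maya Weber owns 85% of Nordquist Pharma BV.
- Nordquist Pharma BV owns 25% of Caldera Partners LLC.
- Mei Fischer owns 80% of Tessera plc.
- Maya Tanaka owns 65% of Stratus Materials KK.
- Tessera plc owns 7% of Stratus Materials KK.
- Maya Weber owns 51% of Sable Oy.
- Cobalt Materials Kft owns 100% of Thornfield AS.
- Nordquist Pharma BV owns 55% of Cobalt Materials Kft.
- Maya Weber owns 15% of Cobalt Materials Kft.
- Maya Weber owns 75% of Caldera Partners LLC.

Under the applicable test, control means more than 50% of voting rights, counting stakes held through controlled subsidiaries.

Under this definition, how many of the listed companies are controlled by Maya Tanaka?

1

Maya Tanaka holds 65% of Stratus, so Maya Tanaka controls Stratus.
No other company's threshold is met.
Maya Tanaka controls 1 company.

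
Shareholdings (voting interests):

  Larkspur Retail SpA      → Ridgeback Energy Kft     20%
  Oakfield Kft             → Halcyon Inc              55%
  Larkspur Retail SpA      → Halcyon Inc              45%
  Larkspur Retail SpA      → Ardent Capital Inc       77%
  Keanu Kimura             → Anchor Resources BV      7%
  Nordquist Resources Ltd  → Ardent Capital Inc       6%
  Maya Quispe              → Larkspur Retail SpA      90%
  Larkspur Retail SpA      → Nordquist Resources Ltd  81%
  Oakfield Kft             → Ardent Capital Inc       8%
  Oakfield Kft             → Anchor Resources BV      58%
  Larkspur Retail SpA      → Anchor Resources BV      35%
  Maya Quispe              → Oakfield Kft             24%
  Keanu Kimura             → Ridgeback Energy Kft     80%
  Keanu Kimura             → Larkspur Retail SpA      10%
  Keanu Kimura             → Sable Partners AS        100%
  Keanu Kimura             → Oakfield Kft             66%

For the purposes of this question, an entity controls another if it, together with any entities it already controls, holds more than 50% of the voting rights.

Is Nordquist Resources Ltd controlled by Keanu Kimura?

Keanu holds 66% of Oakfield, so Keanu controls Oakfield.
Keanu holds 100% of Sable, so Keanu controls Sable.
Oakfield and Keanu together hold 58% + 7% = 65% of Anchor, so Keanu controls Anchor.
Oakfield holds 55% of Halcyon, so Keanu controls Halcyon.
Keanu holds 80% of Ridgeback, so Keanu controls Ridgeback.
Neither Keanu nor any entity Keanu controls holds any voting interest in Nordquist.
So Keanu does not control Nordquist.

No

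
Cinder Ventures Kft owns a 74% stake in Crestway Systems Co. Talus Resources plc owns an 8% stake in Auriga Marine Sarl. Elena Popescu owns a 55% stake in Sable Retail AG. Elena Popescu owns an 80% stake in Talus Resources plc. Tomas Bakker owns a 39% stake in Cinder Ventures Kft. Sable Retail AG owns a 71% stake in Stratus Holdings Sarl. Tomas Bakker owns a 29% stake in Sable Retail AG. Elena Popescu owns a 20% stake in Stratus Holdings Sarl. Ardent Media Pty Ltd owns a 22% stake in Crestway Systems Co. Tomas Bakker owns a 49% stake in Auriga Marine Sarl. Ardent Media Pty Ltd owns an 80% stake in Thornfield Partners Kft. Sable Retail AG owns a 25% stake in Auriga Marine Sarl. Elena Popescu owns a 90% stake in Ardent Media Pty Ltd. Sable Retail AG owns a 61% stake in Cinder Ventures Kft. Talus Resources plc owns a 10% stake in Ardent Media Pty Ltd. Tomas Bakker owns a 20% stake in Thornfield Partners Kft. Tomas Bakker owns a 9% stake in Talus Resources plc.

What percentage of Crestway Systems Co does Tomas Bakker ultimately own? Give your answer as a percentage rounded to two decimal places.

42.15%

Tomas reaches Crestway along 3 paths.
Via Talus → Ardent: 9% × 10% × 22% = 0.198%.
Via Sable → Cinder: 29% × 61% × 74% = 13.0906%.
Via Cinder: 39% × 74% = 28.86%.
Total: 0.198% + 13.0906% + 28.86% = 42.1486%.
Rounded: 42.15%.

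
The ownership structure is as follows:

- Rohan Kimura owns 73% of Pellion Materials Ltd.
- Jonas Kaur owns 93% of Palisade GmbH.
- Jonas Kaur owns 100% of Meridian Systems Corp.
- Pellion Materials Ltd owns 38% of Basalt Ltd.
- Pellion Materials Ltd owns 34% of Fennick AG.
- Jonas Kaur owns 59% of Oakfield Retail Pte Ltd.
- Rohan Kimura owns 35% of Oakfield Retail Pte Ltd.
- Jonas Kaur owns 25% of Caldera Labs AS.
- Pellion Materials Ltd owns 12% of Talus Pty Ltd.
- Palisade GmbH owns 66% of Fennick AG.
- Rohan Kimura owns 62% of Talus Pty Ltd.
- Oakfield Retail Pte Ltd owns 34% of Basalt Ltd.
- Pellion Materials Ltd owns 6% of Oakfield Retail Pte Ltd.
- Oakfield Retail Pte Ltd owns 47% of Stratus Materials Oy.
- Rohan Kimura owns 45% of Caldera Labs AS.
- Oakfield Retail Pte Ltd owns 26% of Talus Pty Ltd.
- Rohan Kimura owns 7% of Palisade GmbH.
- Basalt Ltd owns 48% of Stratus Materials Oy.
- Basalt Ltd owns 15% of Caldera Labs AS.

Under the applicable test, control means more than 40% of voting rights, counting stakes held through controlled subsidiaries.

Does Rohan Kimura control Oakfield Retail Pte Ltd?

Yes

Rohan holds 73% of Pellion, so Rohan controls Pellion.
Rohan and Pellion together hold 35% + 6% = 41% of Oakfield, so Rohan controls Oakfield.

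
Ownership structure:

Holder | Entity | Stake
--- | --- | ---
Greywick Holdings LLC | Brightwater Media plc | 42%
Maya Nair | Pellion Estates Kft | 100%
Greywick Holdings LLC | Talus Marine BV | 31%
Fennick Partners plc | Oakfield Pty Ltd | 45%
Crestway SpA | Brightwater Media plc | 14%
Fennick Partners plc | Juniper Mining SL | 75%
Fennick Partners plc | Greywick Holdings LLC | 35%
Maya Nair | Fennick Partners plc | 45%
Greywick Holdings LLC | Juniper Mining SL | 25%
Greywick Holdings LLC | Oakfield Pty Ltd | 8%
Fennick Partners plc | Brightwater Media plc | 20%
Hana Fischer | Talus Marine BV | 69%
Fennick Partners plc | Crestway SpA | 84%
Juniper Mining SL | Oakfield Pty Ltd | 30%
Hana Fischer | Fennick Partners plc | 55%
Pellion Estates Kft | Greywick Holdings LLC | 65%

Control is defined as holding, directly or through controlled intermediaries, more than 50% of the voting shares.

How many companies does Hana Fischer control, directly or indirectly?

Hana holds 55% of Fennick, so Hana controls Fennick.
Fennick holds 84% of Crestway, so Hana controls Crestway.
Fennick holds 75% of Juniper, so Hana controls Juniper.
Juniper and Fennick together hold 30% + 45% = 75% of Oakfield, so Hana controls Oakfield.
Hana holds 69% of Talus, so Hana controls Talus.
No other company's threshold is met.
Hana controls 5 companies.

5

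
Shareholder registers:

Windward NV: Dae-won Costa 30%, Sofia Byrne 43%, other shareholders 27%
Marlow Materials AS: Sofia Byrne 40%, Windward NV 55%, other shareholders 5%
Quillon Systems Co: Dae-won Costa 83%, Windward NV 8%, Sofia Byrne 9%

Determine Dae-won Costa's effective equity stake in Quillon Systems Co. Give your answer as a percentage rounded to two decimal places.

Dae-won reaches Quillon along 2 paths.
Direct stake: 83% = 83%.
Via Windward: 30% × 8% = 2.4%.
Total: 83% + 2.4% = 85.4%.
Rounded: 85.40%.

85.40%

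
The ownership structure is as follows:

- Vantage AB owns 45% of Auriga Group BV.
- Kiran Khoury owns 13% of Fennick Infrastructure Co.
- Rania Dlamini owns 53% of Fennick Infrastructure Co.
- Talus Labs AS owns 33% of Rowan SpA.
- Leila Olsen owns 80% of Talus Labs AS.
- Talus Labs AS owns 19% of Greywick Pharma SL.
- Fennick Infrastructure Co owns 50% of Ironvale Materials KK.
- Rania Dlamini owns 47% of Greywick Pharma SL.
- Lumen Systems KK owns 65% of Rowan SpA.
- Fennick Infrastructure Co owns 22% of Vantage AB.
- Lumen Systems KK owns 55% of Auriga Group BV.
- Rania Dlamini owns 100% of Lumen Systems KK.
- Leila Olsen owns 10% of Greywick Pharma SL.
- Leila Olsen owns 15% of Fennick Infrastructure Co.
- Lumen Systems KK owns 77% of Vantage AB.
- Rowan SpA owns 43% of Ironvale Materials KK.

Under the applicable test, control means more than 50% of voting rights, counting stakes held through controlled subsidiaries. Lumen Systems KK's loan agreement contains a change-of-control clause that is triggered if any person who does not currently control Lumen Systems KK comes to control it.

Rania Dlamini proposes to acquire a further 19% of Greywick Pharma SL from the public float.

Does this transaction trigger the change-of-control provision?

No

The purchase changes only Rania's holdings, so Rania is the only person who could newly come to control Lumen.
Rania holds 100% of Lumen, so Rania controls Lumen.
So Rania already controls Lumen before the transaction.
After the purchase, Rania's direct stake in Greywick rises to 47% + 19% = 66%.
Rania controlled Lumen already, so this is not a new person acquiring control; every other person's position is unchanged or reduced.
No new person acquires control, so the clause is not triggered.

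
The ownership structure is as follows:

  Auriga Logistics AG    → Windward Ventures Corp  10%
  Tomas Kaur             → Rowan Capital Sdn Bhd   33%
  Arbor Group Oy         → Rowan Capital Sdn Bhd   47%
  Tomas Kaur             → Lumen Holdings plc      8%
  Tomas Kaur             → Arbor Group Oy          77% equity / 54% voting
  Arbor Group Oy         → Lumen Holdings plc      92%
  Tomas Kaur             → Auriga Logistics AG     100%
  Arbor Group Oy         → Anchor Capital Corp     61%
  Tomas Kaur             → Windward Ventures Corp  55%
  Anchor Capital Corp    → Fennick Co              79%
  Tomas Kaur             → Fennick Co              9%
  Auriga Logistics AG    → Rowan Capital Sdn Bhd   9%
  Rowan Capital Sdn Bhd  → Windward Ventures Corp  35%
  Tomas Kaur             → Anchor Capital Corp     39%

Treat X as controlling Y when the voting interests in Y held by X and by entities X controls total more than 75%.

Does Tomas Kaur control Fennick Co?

No

Tomas holds 100% of Auriga, so Tomas controls Auriga.
In Fennick, Tomas's side holds only 9%, not > 75%.
So Tomas does not control Fennick.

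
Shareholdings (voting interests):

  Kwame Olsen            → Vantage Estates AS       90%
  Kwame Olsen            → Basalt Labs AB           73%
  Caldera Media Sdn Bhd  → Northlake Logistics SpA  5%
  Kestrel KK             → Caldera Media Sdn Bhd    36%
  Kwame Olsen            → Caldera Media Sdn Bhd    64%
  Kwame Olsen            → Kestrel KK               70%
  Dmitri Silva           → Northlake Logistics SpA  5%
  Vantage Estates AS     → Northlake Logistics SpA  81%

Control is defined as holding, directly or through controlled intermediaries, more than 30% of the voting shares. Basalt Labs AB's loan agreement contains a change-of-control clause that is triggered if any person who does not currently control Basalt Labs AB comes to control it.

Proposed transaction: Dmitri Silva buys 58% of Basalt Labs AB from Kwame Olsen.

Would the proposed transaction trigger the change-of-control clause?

The purchase adds only to Dmitri's holdings (Kwame's stake shrinks), so Dmitri is the only person who could newly come to control Basalt.
Dmitri's largest direct stake is 5% in Northlake, which does not meet the threshold, so Dmitri controls no company.
Neither Dmitri nor any entity Dmitri controls holds any voting interest in Basalt.
So before the transaction, Dmitri does not control Basalt.
After the purchase, Dmitri holds 58% of Basalt directly, and Kwame's stake falls to 15%.
Dmitri holds 58% of Basalt, so Dmitri controls Basalt.
Dmitri did not control Basalt before and does after, so the clause is triggered.

Yes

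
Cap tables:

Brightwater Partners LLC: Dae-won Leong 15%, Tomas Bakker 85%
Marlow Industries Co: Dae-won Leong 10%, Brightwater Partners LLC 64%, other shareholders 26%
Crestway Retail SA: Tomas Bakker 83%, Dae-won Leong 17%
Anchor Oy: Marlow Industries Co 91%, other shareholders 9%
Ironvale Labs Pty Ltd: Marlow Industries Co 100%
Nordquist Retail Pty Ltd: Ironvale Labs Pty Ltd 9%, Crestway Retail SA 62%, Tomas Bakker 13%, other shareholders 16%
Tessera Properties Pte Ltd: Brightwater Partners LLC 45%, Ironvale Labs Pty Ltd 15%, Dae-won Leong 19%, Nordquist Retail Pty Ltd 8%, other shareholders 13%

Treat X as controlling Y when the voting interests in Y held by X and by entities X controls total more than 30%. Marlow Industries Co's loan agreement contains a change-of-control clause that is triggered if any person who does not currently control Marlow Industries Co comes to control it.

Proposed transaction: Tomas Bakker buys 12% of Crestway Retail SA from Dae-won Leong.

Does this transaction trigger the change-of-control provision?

No

The purchase adds only to Tomas's holdings (Dae-won's stake shrinks), so Tomas is the only person who could newly come to control Marlow.
Tomas holds 85% of Brightwater, so Tomas controls Brightwater.
Brightwater holds 64% of Marlow, so Tomas controls Marlow.
So Tomas already controls Marlow before the transaction.
After the purchase, Tomas's direct stake in Crestway rises to 83% + 12% = 95%, and Dae-won's stake falls to 5%.
Tomas controlled Marlow already, so this is not a new person acquiring control; every other person's position is unchanged or reduced.
No new person acquires control, so the clause is not triggered.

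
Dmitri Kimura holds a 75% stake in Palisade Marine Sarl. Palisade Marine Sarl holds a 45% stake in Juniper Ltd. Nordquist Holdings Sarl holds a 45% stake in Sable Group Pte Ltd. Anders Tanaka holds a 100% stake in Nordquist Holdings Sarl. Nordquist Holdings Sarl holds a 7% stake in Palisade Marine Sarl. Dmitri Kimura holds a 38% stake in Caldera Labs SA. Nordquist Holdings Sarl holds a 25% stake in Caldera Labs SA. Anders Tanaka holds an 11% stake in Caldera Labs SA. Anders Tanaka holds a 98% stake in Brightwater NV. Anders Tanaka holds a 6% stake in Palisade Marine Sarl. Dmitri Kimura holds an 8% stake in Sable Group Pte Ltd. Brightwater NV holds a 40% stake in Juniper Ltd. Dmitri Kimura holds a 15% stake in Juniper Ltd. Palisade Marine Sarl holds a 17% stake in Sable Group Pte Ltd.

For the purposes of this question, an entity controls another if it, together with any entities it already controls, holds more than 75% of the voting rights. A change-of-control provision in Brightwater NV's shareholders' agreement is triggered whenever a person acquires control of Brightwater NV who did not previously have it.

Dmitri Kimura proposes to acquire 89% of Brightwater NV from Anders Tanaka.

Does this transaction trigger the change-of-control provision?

The purchase adds only to Dmitri's holdings (Anders's stake shrinks), so Dmitri is the only person who could newly come to control Brightwater.
Dmitri's largest direct stake is 75% in Palisade, which does not meet the threshold, so Dmitri controls no company.
Neither Dmitri nor any entity Dmitri controls holds any voting interest in Brightwater.
So before the transaction, Dmitri does not control Brightwater.
After the purchase, Dmitri holds 89% of Brightwater directly, and Anders's stake falls to 9%.
Dmitri holds 89% of Brightwater, so Dmitri controls Brightwater.
Dmitri did not control Brightwater before and does after, so the clause is triggered.

Yes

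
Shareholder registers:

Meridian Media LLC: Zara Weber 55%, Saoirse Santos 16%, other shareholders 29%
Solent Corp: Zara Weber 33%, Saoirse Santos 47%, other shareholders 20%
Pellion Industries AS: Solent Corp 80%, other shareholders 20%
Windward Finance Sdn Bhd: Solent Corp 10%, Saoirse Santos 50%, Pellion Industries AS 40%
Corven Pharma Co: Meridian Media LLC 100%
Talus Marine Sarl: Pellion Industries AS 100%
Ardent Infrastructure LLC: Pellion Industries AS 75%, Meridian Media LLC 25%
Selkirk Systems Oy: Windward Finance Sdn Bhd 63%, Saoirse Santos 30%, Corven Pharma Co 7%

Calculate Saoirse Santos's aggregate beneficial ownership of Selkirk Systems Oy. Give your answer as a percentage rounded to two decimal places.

Saoirse reaches Selkirk along 5 paths.
Via Solent → Windward: 47% × 10% × 63% = 2.961%.
Via Windward: 50% × 63% = 31.5%.
Via Solent → Pellion → Windward: 47% × 80% × 40% × 63% = 9.4752%.
Direct stake: 30% = 30%.
Via Meridian → Corven: 16% × 100% × 7% = 1.12%.
Total: 2.961% + 31.5% + 9.4752% + 30% + 1.12% = 75.0562%.
Rounded: 75.06%.

75.06%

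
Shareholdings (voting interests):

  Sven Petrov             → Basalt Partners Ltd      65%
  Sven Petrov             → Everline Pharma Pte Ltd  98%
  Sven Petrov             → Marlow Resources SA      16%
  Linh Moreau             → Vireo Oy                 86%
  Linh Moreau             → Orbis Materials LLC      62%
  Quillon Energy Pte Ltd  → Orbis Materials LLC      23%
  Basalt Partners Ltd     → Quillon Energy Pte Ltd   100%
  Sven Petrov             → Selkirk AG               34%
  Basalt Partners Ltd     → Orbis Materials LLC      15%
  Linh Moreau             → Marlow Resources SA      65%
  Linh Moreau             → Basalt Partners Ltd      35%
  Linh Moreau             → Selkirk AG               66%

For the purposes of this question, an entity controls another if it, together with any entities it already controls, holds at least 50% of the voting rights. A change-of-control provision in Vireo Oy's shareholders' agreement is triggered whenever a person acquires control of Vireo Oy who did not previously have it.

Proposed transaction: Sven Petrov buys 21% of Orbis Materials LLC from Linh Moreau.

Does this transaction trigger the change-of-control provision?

No

The purchase adds only to Sven's holdings (Linh's stake shrinks), so Sven is the only person who could newly come to control Vireo.
Sven holds 65% of Basalt, so Sven controls Basalt.
Basalt holds 100% of Quillon, so Sven controls Quillon.
Sven holds 98% of Everline, so Sven controls Everline.
Neither Sven nor any entity Sven controls holds any voting interest in Vireo.
So before the transaction, Sven does not control Vireo.
After the purchase, Sven holds 21% of Orbis directly, and Linh's stake falls to 41%.
Quillon and Basalt and Sven together hold 23% + 15% + 21% = 59% of Orbis, so Sven controls Orbis.
After the transaction, neither Sven nor any entity Sven controls holds a voting interest in Vireo, so Sven still does not control it.
No new person acquires control, so the clause is not triggered.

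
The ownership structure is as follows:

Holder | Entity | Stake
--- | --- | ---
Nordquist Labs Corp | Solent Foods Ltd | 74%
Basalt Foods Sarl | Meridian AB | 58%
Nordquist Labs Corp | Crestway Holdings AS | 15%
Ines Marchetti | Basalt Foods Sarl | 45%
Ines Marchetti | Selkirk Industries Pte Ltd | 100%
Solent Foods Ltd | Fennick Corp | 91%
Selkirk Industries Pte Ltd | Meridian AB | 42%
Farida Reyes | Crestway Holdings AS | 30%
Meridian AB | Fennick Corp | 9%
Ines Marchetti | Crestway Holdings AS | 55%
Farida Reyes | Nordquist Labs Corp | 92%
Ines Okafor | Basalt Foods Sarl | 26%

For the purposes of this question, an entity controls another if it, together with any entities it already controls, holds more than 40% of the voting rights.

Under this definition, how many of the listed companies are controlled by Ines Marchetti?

4

Ines Marchetti holds 45% of Basalt, so Ines Marchetti controls Basalt.
Ines Marchetti holds 100% of Selkirk, so Ines Marchetti controls Selkirk.
Ines Marchetti holds 55% of Crestway, so Ines Marchetti controls Crestway.
Selkirk and Basalt together hold 42% + 58% = 100% of Meridian, so Ines Marchetti controls Meridian.
No other company's threshold is met.
Ines Marchetti controls 4 companies.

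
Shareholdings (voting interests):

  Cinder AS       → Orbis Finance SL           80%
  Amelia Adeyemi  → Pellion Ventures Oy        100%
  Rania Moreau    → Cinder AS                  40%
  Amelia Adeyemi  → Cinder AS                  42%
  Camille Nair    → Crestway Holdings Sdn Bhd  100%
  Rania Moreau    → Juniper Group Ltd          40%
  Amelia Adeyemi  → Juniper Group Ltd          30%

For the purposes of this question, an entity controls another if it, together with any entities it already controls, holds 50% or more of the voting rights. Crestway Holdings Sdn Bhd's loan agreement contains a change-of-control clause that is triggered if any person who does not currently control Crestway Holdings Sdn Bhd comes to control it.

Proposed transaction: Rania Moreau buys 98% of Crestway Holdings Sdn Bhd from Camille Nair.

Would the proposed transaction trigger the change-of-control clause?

The purchase adds only to Rania's holdings (Camille's stake shrinks), so Rania is the only person who could newly come to control Crestway.
Rania's largest direct stake is 40% in Cinder, which does not meet the threshold, so Rania controls no company.
Neither Rania nor any entity Rania controls holds any voting interest in Crestway.
So before the transaction, Rania does not control Crestway.
After the purchase, Rania holds 98% of Crestway directly, and Camille's stake falls to 2%.
Rania holds 98% of Crestway, so Rania controls Crestway.
Rania did not control Crestway before and does after, so the clause is triggered.

Yes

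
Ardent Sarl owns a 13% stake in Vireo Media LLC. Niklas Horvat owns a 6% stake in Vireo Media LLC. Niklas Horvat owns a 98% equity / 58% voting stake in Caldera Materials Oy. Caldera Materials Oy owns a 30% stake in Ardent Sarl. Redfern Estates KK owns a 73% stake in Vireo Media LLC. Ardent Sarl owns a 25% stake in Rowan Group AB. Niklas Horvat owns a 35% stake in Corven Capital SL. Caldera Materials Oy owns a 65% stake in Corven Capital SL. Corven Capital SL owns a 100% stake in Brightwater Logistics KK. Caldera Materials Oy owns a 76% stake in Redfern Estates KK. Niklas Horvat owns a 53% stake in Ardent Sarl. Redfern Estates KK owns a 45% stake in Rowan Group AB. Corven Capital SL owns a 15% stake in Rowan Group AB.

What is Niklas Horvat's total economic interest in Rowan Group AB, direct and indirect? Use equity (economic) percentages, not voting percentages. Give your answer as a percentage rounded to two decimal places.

68.92%

Niklas reaches Rowan along 5 paths.
Via Ardent: 53% × 25% = 13.25%.
Via Caldera → Ardent: 98% × 30% × 25% = 7.35%.
Via Corven: 35% × 15% = 5.25%.
Via Caldera → Corven: 98% × 65% × 15% = 9.555%.
Via Caldera → Redfern: 98% × 76% × 45% = 33.516%.
Total: 13.25% + 7.35% + 5.25% + 9.555% + 33.516% = 68.921%.
Rounded: 68.92%.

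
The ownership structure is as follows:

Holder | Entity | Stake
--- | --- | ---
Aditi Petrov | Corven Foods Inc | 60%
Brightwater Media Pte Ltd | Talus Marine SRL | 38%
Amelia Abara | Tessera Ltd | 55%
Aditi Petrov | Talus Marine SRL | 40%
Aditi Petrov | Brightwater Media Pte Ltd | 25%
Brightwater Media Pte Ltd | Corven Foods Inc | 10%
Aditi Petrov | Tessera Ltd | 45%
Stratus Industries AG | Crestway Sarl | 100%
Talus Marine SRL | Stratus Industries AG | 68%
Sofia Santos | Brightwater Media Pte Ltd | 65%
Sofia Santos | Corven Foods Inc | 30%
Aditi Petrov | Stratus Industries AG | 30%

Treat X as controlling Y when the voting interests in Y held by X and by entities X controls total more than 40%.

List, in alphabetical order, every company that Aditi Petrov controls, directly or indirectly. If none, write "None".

Aditi holds 45% of Tessera, so Aditi controls Tessera.
Aditi holds 60% of Corven, so Aditi controls Corven.
No other company's threshold is met.

Corven Foods Inc, Tessera Ltd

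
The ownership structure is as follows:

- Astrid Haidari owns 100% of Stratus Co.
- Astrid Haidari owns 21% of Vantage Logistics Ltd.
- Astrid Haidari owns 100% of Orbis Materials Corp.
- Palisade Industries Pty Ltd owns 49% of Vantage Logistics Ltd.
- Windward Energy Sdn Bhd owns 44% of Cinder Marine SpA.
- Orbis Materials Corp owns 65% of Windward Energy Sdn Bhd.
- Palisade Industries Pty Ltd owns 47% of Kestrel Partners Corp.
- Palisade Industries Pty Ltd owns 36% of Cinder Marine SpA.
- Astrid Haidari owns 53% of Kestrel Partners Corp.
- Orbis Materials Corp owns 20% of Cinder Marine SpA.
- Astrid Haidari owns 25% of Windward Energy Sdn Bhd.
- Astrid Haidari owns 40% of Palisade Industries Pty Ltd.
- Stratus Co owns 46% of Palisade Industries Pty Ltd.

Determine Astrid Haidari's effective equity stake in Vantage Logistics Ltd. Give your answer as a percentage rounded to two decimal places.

63.14%

Astrid reaches Vantage along 3 paths.
Via Palisade: 40% × 49% = 19.6%.
Via Stratus → Palisade: 100% × 46% × 49% = 22.54%.
Direct stake: 21% = 21%.
Total: 19.6% + 22.54% + 21% = 63.14%.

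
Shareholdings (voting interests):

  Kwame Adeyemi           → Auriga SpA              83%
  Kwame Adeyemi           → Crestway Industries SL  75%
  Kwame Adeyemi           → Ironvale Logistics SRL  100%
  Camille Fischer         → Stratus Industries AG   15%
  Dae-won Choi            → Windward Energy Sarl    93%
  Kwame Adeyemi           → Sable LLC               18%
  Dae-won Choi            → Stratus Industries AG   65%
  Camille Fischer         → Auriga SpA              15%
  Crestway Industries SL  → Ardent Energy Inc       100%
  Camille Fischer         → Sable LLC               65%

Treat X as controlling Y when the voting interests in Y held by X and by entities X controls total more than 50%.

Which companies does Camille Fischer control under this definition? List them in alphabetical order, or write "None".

Sable LLC

Camille holds 65% of Sable, so Camille controls Sable.
No other company's threshold is met.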